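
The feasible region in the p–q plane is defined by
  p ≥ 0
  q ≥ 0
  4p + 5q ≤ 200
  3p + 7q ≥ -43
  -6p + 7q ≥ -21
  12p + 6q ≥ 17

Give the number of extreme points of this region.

Pairwise boundary intersections that survive every other constraint:
  (0, 40)
  (0, 17/6)
  (7/2, 0)
  (17/12, 0)
  (1505/58, 558/29)

5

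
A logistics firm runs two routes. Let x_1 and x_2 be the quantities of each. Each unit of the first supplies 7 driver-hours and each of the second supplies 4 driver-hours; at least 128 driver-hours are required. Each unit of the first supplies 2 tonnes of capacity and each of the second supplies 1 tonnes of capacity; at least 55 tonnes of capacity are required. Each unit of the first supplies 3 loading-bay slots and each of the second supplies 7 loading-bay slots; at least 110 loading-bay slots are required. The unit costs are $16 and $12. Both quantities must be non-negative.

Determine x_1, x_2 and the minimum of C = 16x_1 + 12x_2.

Extreme points and C = 16x_1 + 12x_2:
  (0, 55) → C = 660
  (110/3, 0) → C = 1760/3
  (25, 5) → C = 460
The feasible region is unbounded (it extends along (0, 1), (1, 0)), but C strictly increases along every unbounded feasible direction, so there is no improving ray and the minimum is attained at a vertex.

At the optimal vertex, 2x_1 + x_2 = 55 and 3x_1 + 7x_2 = 110.
Solving simultaneously gives x_1 = 25, x_2 = 5.

x_1 = 25, x_2 = 5, minimum C = 460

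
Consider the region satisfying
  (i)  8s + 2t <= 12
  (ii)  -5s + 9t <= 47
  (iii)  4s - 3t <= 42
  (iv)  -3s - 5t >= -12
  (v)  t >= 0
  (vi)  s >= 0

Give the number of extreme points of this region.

4

Of the 15 pairwise boundary intersections, those satisfying every inequality are:
  (18/17, 30/17)
  (3/2, 0)
  (0, 12/5)
  (0, 0)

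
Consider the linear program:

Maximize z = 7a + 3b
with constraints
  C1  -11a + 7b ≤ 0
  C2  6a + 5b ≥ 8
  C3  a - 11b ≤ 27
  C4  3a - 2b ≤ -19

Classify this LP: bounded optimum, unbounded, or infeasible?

unbounded

From the feasible point (133, 209), moving in the direction (2, 3) keeps every constraint satisfied while z increases without bound.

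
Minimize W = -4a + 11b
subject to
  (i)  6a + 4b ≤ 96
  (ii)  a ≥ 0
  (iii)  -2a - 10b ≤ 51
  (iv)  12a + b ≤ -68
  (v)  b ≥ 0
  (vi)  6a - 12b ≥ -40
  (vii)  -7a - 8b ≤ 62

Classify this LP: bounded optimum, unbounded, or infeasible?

infeasible

The boundaries 6a + 4b = 96 and b = 0 meet at (16, 0), but that point violates 12a + b ≤ -68. Every candidate vertex is excluded by some other constraint, so the feasible region is empty.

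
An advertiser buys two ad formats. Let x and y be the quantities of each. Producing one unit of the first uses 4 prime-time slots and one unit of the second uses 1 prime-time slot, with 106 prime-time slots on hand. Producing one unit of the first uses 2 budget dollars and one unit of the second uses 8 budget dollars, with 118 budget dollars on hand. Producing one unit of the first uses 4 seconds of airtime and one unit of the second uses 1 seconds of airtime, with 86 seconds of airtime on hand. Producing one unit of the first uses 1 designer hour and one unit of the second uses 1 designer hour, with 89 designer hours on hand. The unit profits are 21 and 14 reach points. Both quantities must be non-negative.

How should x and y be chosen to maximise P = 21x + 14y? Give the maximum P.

Vertices and P = 21x + 14y:
  (0, 0) → P = 0
  (0, 59/4) → P = 413/2
  (43/2, 0) → P = 903/2
  (19, 10) → P = 539

The optimum lies where 2x + 8y = 118 and 4x + y = 86.
Solving simultaneously gives x = 19, y = 10.

x = 19, y = 10, maximum P = 539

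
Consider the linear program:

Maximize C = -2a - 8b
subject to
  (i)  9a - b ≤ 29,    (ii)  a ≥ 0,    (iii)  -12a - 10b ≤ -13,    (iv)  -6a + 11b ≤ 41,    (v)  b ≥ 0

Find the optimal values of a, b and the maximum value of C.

The binding constraints are -12a - 10b = -13 and b = 0.
Solving simultaneously gives a = 13/12, b = 0.

a = 13/12, b = 0, maximum C = -13/6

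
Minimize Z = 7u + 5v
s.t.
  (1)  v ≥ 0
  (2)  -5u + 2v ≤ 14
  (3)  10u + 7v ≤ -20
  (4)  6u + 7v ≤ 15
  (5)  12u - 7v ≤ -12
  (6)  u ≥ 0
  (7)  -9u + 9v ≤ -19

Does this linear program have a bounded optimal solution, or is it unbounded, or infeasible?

infeasible

The boundaries u = 0 and -9u + 9v = -19 meet at (0, -19/9), but that point violates v ≥ 0. Every candidate vertex is excluded by some other constraint, so the feasible region is empty.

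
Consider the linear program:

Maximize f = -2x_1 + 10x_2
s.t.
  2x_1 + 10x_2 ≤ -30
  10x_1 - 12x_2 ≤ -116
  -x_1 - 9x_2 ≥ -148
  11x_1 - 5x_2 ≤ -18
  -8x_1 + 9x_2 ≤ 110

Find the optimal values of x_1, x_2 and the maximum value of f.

x_1 = -685/49, x_2 = -10/49, maximum f = 1270/49

Feasible corners and f = -2x_1 + 10x_2:
  (-380/31, -17/31) → f = 590/31
  (-685/49, -10/49) → f = 1270/49
  (-46, -86/3) → f = -584/3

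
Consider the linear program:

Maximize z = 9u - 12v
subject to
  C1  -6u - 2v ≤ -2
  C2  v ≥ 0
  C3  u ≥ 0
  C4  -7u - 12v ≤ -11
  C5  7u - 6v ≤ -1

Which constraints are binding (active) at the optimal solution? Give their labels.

C4 and C5

Vertices and z = 9u - 12v:
  (0, 1) → z = -12
  (1/29, 26/29) → z = -303/29
  (3/7, 2/3) → z = -29/7
The feasible region is unbounded (it extends along (0, 1), (6, 7)), but z strictly decreases along every unbounded feasible direction, so there is no improving ray and the maximum is attained at a vertex.

The maximum is at (3/7, 2/3). Substituting into each constraint, equality holds for C4 and C5; the remaining constraints have slack.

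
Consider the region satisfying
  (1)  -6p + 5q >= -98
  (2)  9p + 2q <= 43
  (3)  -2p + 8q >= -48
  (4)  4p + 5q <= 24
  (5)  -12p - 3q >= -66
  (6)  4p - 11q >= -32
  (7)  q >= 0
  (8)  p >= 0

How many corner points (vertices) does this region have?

The feasible vertices (each the meet of two boundaries and inside every other half-plane) are:
  (167/37, 44/37)
  (43/9, 0)
  (13/8, 7/2)
  (0, 32/11)
  (0, 0)

5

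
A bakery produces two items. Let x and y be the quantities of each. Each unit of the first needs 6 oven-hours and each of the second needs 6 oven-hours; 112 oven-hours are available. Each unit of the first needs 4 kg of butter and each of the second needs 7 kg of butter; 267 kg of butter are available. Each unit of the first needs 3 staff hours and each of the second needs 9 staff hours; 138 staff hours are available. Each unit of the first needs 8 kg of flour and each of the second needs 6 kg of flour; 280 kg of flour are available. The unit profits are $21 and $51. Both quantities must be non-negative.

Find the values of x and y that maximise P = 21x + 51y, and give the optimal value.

x = 5, y = 41/3, maximum P = 802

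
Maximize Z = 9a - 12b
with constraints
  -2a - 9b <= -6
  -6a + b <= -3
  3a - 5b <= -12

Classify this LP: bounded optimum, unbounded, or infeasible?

unbounded

From the feasible point (1, 3), moving in the direction (5, 3) keeps every constraint satisfied while Z increases without bound.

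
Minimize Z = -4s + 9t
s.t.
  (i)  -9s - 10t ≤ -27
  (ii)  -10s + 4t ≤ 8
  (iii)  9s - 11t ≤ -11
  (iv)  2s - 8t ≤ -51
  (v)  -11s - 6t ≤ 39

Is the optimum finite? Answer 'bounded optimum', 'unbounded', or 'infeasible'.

bounded optimum

Feasible corners and Z = -4s + 9t:
  (35/18, 247/36) → Z = 1943/36
  (473/50, 437/50) → Z = 2041/50
The feasible region has finitely many vertices and no improving ray; the minimum is 2041/50 at (473/50, 437/50).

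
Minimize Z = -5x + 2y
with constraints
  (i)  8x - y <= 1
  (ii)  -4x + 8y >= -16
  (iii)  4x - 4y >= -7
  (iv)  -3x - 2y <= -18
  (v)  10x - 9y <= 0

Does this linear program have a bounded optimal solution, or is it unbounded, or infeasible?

infeasible

The boundaries 8x - y = 1 and 4x - 4y = -7 meet at (11/28, 15/7), but that point violates -3x - 2y ≤ -18. Every candidate vertex is excluded by some other constraint, so the feasible region is empty.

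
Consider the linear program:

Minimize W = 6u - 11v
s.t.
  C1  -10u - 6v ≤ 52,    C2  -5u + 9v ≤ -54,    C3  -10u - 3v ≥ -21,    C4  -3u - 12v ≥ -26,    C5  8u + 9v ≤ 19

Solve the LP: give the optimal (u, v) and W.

u = 117/35, v = -29/7, minimum W = 2297/35

The binding constraints are -5u + 9v = -54 and -10u - 3v = -21.
Solving simultaneously gives u = 117/35, v = -29/7.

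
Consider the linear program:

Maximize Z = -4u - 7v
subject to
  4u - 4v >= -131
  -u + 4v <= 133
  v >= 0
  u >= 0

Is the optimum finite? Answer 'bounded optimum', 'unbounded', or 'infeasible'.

Extreme points and Z = -4u - 7v:
  (2/3, 401/12) → Z = -2839/12
  (0, 131/4) → Z = -917/4
  (0, 0) → Z = 0
The feasible region has finitely many vertices and no improving ray; the maximum is 0 at (0, 0).

bounded optimum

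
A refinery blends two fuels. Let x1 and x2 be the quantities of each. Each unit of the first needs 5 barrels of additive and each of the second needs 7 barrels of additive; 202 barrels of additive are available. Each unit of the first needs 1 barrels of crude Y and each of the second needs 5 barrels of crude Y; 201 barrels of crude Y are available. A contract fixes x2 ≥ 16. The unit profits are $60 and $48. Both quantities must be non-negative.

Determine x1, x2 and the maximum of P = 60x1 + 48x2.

Feasible corners and P = 60x1 + 48x2:
  (0, 202/7) → P = 9696/7
  (0, 16) → P = 768
  (18, 16) → P = 1848

x1 = 18, x2 = 16, maximum P = 1848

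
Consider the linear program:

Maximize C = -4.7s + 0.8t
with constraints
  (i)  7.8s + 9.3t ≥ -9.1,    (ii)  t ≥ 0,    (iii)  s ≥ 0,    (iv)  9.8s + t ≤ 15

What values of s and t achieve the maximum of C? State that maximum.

Extreme points and C = -4.7s + 0.8t:
  (0, 0) → C = 0
  (75/49, 0) → C = -705/98
  (0, 15) → C = 12

At the optimal vertex, s = 0 and 9.8s + t = 15.
Solving simultaneously gives s = 0, t = 15.

s = 0, t = 15, maximum C = 12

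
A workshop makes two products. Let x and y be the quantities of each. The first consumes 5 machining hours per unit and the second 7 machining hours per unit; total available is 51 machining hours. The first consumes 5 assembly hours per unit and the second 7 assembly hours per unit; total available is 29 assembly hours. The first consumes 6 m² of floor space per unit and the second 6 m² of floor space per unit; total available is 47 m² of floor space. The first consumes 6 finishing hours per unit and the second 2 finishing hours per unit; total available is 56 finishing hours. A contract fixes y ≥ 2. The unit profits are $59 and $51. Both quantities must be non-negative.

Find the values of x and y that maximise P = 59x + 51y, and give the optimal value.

Extreme points and P = 59x + 51y:
  (0, 29/7) → P = 1479/7
  (0, 2) → P = 102
  (3, 2) → P = 279

x = 3, y = 2, maximum P = 279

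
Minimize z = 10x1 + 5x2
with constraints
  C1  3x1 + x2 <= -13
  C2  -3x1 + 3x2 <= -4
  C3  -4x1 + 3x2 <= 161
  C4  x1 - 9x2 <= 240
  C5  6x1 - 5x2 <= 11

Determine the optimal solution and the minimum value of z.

The optimum lies where -3x1 + 3x2 = -4 and x1 - 9x2 = 240.
Solving simultaneously gives x1 = -57/2, x2 = -179/6.

x1 = -57/2, x2 = -179/6, minimum z = -2605/6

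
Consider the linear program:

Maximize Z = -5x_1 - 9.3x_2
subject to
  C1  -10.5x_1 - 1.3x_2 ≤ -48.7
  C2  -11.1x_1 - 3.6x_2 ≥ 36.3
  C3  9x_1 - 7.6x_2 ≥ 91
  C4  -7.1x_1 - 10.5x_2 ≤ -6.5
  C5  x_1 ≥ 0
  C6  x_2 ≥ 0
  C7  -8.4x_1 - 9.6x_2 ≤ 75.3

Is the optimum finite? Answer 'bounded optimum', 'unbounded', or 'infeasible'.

infeasible

The boundaries 9x_1 - 7.6x_2 = 91 and x_2 = 0 meet at (91/9, 0), but that point violates -11.1x_1 - 3.6x_2 ≥ 36.3. Every candidate vertex is excluded by some other constraint, so the feasible region is empty.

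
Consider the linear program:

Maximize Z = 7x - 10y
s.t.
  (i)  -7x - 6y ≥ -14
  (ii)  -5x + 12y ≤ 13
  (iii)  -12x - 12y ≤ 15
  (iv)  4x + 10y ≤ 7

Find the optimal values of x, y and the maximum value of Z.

At the optimal vertex, -7x - 6y = -14 and -12x - 12y = 15.
Solving simultaneously gives x = 43/2, y = -91/4.

x = 43/2, y = -91/4, maximum Z = 378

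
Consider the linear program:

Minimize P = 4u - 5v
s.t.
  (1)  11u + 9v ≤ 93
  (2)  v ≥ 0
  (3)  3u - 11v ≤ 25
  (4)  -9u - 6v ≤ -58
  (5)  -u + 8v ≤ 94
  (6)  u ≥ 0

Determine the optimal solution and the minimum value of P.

Extreme points and P = 4u - 5v:
  (312/37, 1/37) → P = 1243/37
  (0, 31/3) → P = -155/3
  (25/3, 0) → P = 100/3
  (58/9, 0) → P = 232/9
  (0, 29/3) → P = -145/3

The optimum lies where 11u + 9v = 93 and u = 0.
Solving simultaneously gives u = 0, v = 31/3.

u = 0, v = 31/3, minimum P = -155/3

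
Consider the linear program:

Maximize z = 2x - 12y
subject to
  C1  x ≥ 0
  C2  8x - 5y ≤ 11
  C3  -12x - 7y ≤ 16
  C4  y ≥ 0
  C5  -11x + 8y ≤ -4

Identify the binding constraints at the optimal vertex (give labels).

Vertices and z = 2x - 12y:
  (11/8, 0) → z = 11/4
  (68/9, 89/9) → z = -932/9
  (4/11, 0) → z = 8/11

The maximum is at (11/8, 0). Substituting into each constraint, equality holds for C2 and C4; the remaining constraints have slack.

C2 and C4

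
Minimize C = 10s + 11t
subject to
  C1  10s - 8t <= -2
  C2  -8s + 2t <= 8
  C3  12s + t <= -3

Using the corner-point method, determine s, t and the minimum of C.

Extreme points and C = 10s + 11t:
  (-15/11, -16/11) → C = -326/11
  (-13/53, -3/53) → C = -163/53
  (-7/16, 9/4) → C = 163/8

s = -15/11, t = -16/11, minimum C = -326/11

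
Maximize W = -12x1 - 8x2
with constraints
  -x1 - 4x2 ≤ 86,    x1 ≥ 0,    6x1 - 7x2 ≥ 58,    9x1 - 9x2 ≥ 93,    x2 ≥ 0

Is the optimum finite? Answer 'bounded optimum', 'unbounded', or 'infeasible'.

bounded optimum

Vertices and W = -12x1 - 8x2:
  (43/3, 4) → W = -204
  (31/3, 0) → W = -124
The feasible region has finitely many vertices and no improving ray; the maximum is -124 at (31/3, 0).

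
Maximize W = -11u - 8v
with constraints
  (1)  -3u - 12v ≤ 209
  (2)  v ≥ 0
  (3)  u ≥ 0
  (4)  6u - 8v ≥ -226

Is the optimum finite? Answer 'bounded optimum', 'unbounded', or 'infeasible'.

bounded optimum

Feasible corners and W = -11u - 8v:
  (0, 0) → W = 0
  (0, 113/4) → W = -226
The feasible region has finitely many vertices and no improving ray; the maximum is 0 at (0, 0).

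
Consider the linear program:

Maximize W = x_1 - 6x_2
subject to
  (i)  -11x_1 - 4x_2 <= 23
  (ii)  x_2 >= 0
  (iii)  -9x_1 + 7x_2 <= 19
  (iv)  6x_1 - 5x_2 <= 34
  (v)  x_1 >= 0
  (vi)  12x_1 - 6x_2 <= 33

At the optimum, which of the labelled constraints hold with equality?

(ii) and (vi)

Corner points and W = x_1 - 6x_2:
  (0, 0) → W = 0
  (11/4, 0) → W = 11/4
  (0, 19/7) → W = -114/7
  (23/2, 35/2) → W = -187/2

The maximum is at (11/4, 0). Substituting into each constraint, equality holds for (ii) and (vi); the remaining constraints have slack.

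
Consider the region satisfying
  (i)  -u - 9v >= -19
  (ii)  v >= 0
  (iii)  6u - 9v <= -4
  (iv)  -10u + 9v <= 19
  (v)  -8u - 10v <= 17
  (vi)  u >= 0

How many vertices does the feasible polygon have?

The feasible vertices (each the meet of two boundaries and inside every other half-plane) are:
  (15/7, 118/63)
  (0, 19/9)
  (0, 4/9)

3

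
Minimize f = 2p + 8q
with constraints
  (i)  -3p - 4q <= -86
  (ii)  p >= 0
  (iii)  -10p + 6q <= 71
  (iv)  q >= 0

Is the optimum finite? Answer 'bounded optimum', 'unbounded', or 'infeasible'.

bounded optimum

Vertices and f = 2p + 8q:
  (4, 37/2) → f = 156
  (86/3, 0) → f = 172/3
The feasible region has finitely many vertices and no improving ray; the minimum is 172/3 at (86/3, 0).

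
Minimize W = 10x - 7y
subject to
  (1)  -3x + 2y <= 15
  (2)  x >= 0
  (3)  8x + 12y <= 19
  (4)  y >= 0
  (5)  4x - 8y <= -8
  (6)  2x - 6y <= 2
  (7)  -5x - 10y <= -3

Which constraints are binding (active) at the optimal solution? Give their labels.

Corner points and W = 10x - 7y:
  (0, 19/12) → W = -133/12
  (0, 1) → W = -7
  (1/2, 5/4) → W = -15/4

The minimum is at (0, 19/12). Substituting into each constraint, equality holds for (2) and (3); the remaining constraints have slack.

(2) and (3)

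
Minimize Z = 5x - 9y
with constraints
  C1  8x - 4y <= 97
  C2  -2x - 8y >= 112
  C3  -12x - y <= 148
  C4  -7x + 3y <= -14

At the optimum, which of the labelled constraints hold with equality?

C2 and C4

Extreme points and Z = 5x - 9y:
  (41/9, -545/36) → Z = 5725/36
  (-495/56, -587/14) → Z = 18657/56
  (-112/31, -406/31) → Z = 3094/31
  (-10, -28) → Z = 202

The minimum is at (-112/31, -406/31). Substituting into each constraint, equality holds for C2 and C4; the remaining constraints have slack.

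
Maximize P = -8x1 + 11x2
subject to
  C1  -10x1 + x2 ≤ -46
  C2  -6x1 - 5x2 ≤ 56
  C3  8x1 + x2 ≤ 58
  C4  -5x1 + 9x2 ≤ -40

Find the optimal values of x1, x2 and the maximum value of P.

Vertices and P = -8x1 + 11x2:
  (87/28, -209/14) → P = -2647/14
  (22/5, -2) → P = -286/5
  (173/17, -398/17) → P = -5762/17
  (562/77, -30/77) → P = -4826/77

The optimum lies where -10x1 + x2 = -46 and -5x1 + 9x2 = -40.
Solving simultaneously gives x1 = 22/5, x2 = -2.

x1 = 22/5, x2 = -2, maximum P = -286/5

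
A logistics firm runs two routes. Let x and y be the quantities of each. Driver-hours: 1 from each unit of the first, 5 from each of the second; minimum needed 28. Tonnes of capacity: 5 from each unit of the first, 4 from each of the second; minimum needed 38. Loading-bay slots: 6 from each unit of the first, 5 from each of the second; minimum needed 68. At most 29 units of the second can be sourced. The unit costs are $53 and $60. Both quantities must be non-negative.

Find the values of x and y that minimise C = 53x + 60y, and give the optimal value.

x = 8, y = 4, minimum C = 664

Vertices and C = 53x + 60y:
  (0, 68/5) → C = 816
  (0, 29) → C = 1740
  (28, 0) → C = 1484
  (8, 4) → C = 664
The feasible region is unbounded (it extends along (1, 0)), but C strictly increases along every unbounded feasible direction, so there is no improving ray and the minimum is attained at a vertex.

At the optimal vertex, x + 5y = 28 and 6x + 5y = 68.
Solving simultaneously gives x = 8, y = 4.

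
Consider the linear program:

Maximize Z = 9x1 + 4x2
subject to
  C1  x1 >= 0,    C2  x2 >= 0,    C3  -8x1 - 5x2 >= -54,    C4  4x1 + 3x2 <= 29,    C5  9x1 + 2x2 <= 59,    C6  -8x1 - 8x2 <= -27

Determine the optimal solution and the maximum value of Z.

x1 = 187/29, x2 = 14/29, maximum Z = 1739/29

Extreme points and Z = 9x1 + 4x2:
  (0, 29/3) → Z = 116/3
  (0, 27/8) → Z = 27/2
  (59/9, 0) → Z = 59
  (27/8, 0) → Z = 243/8
  (17/4, 4) → Z = 217/4
  (187/29, 14/29) → Z = 1739/29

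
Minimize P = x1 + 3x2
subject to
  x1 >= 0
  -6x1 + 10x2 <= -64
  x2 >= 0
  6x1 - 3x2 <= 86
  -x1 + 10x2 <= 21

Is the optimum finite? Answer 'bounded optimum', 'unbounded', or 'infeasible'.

Feasible corners and P = x1 + 3x2:
  (32/3, 0) → P = 32/3
  (334/21, 22/7) → P = 76/3
  (43/3, 0) → P = 43/3
The feasible region has finitely many vertices and no improving ray; the minimum is 32/3 at (32/3, 0).

bounded optimum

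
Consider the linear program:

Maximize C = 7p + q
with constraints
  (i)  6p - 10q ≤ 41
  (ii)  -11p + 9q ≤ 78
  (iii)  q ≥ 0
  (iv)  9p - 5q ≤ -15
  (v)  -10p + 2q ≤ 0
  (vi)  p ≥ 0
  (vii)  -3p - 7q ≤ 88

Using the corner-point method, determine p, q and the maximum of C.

Corner points and C = 7p + q:
  (255/26, 537/26) → C = 1161/13
  (39/17, 195/17) → C = 468/17
  (15/16, 75/16) → C = 45/4

The optimum lies where -11p + 9q = 78 and 9p - 5q = -15.
Solving simultaneously gives p = 255/26, q = 537/26.

p = 255/26, q = 537/26, maximum C = 1161/13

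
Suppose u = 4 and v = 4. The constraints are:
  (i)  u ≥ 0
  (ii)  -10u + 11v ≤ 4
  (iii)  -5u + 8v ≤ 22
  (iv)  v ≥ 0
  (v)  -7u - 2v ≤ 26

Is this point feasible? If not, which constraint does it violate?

feasible

(i): 4 ≥ 0 ✓
(ii): 4 ≤ 4 ✓
(iii): 12 ≤ 22 ✓
(iv): 4 ≥ 0 ✓
(v): -36 ≤ 26 ✓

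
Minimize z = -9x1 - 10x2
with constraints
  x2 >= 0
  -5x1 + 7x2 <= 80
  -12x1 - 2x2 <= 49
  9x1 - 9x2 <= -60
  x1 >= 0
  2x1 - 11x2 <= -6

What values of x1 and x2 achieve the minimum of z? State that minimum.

x1 = 50/3, x2 = 70/3, minimum z = -1150/3

Feasible corners and z = -9x1 - 10x2:
  (50/3, 70/3) → z = -1150/3
  (0, 80/7) → z = -800/7
  (0, 20/3) → z = -200/3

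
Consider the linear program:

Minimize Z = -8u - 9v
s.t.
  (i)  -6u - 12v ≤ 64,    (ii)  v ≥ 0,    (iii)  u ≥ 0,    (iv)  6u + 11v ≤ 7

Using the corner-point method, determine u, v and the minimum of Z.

u = 7/6, v = 0, minimum Z = -28/3

Corner points and Z = -8u - 9v:
  (0, 0) → Z = 0
  (7/6, 0) → Z = -28/3
  (0, 7/11) → Z = -63/11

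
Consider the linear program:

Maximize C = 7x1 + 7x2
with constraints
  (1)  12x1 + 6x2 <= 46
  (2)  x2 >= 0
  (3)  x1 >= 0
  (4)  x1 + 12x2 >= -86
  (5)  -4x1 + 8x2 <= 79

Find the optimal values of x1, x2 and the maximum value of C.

x1 = 0, x2 = 23/3, maximum C = 161/3

Extreme points and C = 7x1 + 7x2:
  (23/6, 0) → C = 161/6
  (0, 23/3) → C = 161/3
  (0, 0) → C = 0

The optimum lies where 12x1 + 6x2 = 46 and x1 = 0.
Solving simultaneously gives x1 = 0, x2 = 23/3.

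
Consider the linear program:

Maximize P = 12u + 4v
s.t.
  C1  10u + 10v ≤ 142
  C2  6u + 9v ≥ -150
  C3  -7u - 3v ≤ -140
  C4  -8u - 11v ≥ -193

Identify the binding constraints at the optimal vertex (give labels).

Vertices and P = 12u + 4v:
  (463/5, -392/5) → P = 3988/5
  (487/20, -203/20) → P = 1258/5
  (38, -42) → P = 288

The maximum is at (463/5, -392/5). Substituting into each constraint, equality holds for C1 and C2; the remaining constraints have slack.

C1 and C2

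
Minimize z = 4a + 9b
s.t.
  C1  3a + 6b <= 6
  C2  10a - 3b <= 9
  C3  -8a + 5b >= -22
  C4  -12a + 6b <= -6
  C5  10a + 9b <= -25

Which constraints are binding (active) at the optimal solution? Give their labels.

C3 and C4

Corner points and z = 4a + 9b:
  (-21/26, -74/13) → z = -708/13
  (1/20, -17/6) → z = -253/10
  (-17/2, -18) → z = -196
  (-4/7, -15/7) → z = -151/7

The minimum is at (-17/2, -18). Substituting into each constraint, equality holds for C3 and C4; the remaining constraints have slack.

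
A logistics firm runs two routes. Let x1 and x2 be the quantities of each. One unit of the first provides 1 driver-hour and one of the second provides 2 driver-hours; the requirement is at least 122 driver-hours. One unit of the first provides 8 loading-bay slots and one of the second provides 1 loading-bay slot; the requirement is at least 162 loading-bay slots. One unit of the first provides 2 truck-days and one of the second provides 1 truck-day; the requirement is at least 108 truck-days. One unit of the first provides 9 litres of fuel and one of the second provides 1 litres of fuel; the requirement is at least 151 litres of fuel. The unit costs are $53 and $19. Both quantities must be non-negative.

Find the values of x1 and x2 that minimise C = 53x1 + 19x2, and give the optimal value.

Corner points and C = 53x1 + 19x2:
  (0, 162) → C = 3078
  (122, 0) → C = 6466
  (94/3, 136/3) → C = 2522
  (9, 90) → C = 2187
The feasible region is unbounded (it extends along (0, 1), (1, 0)), but C strictly increases along every unbounded feasible direction, so there is no improving ray and the minimum is attained at a vertex.

The optimum lies where 8x1 + x2 = 162 and 2x1 + x2 = 108.
Solving simultaneously gives x1 = 9, x2 = 90.

x1 = 9, x2 = 90, minimum C = 2187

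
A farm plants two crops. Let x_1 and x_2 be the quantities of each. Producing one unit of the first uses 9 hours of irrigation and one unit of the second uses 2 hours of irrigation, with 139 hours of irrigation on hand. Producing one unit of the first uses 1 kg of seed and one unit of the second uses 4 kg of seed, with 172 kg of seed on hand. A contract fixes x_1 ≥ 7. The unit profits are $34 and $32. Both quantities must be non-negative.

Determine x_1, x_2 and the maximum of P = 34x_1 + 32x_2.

At the optimal vertex, 9x_1 + 2x_2 = 139 and x_1 = 7.
Solving simultaneously gives x_1 = 7, x_2 = 38.

x_1 = 7, x_2 = 38, maximum P = 1454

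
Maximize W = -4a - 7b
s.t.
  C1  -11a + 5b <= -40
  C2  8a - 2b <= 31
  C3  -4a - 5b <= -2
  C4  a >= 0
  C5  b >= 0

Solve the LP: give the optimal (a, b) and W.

a = 40/11, b = 0, maximum W = -160/11

At the optimal vertex, -11a + 5b = -40 and b = 0.
Solving simultaneously gives a = 40/11, b = 0.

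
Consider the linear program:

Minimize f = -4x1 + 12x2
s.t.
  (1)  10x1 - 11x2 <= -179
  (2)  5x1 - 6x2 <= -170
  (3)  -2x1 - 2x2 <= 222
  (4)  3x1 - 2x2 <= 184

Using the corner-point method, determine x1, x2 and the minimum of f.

Vertices and f = -4x1 + 12x2:
  (796/5, 161) → f = 6476/5
  (2382/13, 2377/13) → f = 18996/13
  (-76, -35) → f = -116
The feasible region is unbounded (it extends along (2, 3), (-1, 1)), but f strictly increases along every unbounded feasible direction, so there is no improving ray and the minimum is attained at a vertex.

x1 = -76, x2 = -35, minimum f = -116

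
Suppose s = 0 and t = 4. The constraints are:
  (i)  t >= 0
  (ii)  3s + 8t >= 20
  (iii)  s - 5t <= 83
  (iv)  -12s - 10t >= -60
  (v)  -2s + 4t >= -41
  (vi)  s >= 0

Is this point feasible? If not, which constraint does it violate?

feasible

(i): 4 ≥ 0 ✓
(ii): 32 ≥ 20 ✓
(iii): -20 ≤ 83 ✓
(iv): -40 ≥ -60 ✓
(v): 16 ≥ -41 ✓
(vi): 0 ≥ 0 ✓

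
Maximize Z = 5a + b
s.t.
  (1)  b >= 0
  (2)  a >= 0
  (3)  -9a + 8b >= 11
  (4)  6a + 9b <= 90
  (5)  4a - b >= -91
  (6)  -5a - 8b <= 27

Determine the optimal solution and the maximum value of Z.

Corner points and Z = 5a + b:
  (0, 11/8) → Z = 11/8
  (0, 10) → Z = 10
  (207/43, 292/43) → Z = 1327/43

a = 207/43, b = 292/43, maximum Z = 1327/43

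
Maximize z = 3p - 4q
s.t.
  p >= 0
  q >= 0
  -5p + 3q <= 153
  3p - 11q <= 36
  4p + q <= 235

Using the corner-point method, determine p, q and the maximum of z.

p = 2621/47, q = 561/47, maximum z = 5619/47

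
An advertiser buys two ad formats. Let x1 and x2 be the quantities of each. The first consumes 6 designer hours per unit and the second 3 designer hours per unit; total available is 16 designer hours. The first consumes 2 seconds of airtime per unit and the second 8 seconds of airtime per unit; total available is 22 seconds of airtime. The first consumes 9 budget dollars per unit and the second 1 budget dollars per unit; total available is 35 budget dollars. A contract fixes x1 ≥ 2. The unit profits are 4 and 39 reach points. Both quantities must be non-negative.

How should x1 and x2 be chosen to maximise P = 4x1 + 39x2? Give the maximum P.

Corner points and P = 4x1 + 39x2:
  (8/3, 0) → P = 32/3
  (2, 0) → P = 8
  (2, 4/3) → P = 60

At the optimal vertex, 6x1 + 3x2 = 16 and x1 = 2.
Solving simultaneously gives x1 = 2, x2 = 4/3.

x1 = 2, x2 = 4/3, maximum P = 60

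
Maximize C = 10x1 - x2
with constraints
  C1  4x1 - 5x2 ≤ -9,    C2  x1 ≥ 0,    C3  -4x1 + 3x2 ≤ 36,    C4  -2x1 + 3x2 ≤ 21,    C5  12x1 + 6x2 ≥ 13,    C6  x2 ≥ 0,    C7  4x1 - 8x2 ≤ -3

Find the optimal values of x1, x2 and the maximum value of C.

Feasible corners and C = 10x1 - x2:
  (39, 33) → C = 357
  (11/84, 40/21) → C = -25/42
  (0, 7) → C = -7
  (0, 13/6) → C = -13/6

The binding constraints are 4x1 - 5x2 = -9 and -2x1 + 3x2 = 21.
Solving simultaneously gives x1 = 39, x2 = 33.

x1 = 39, x2 = 33, maximum C = 357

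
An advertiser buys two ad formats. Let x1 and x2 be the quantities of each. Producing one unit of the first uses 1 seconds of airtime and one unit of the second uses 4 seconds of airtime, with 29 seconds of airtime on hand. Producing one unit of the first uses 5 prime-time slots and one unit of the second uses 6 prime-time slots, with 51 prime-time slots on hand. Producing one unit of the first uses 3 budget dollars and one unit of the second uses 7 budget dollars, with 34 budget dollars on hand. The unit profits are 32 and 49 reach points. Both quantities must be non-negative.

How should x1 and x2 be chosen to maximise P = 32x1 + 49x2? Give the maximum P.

x1 = 9, x2 = 1, maximum P = 337

Vertices and P = 32x1 + 49x2:
  (0, 0) → P = 0
  (0, 34/7) → P = 238
  (51/5, 0) → P = 1632/5
  (9, 1) → P = 337

The optimum lies where 5x1 + 6x2 = 51 and 3x1 + 7x2 = 34.
Solving simultaneously gives x1 = 9, x2 = 1.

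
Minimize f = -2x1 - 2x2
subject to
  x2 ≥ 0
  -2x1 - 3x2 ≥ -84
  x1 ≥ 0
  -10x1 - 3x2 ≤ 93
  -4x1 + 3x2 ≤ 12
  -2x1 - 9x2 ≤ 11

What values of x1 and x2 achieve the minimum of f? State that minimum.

Extreme points and f = -2x1 - 2x2:
  (42, 0) → f = -84
  (0, 0) → f = 0
  (12, 20) → f = -64
  (0, 4) → f = -8

x1 = 42, x2 = 0, minimum f = -84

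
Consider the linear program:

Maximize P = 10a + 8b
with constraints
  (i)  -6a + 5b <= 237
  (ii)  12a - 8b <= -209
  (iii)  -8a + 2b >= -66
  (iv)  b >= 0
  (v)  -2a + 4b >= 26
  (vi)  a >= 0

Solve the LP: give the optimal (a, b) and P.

Vertices and P = 10a + 8b:
  (201/7, 573/7) → P = 942
  (0, 237/5) → P = 1896/5
  (473/20, 308/5) → P = 7293/10
  (0, 209/8) → P = 209

a = 201/7, b = 573/7, maximum P = 942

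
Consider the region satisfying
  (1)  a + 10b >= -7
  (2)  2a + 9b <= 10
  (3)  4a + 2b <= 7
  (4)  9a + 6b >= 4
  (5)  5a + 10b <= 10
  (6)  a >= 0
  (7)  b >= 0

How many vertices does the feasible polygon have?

5

The feasible vertices (each the meet of two boundaries and inside every other half-plane) are:
  (5/3, 1/6)
  (7/4, 0)
  (0, 2/3)
  (4/9, 0)
  (0, 1)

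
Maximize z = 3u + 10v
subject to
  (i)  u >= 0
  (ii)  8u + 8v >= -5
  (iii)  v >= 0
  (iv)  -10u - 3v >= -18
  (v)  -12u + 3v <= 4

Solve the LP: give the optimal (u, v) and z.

Feasible corners and z = 3u + 10v:
  (0, 0) → z = 0
  (0, 4/3) → z = 40/3
  (9/5, 0) → z = 27/5
  (7/11, 128/33) → z = 1343/33

u = 7/11, v = 128/33, maximum z = 1343/33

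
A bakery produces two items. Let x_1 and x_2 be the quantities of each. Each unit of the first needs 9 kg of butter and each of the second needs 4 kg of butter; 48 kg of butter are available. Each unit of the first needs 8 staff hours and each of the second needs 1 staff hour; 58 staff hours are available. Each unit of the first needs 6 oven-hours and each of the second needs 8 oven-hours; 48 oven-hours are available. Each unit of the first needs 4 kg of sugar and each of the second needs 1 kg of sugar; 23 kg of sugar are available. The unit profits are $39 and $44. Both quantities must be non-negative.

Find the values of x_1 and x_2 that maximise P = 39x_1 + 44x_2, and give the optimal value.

Vertices and P = 39x_1 + 44x_2:
  (0, 0) → P = 0
  (0, 6) → P = 264
  (16/3, 0) → P = 208
  (4, 3) → P = 288

The optimum lies where 9x_1 + 4x_2 = 48 and 6x_1 + 8x_2 = 48.
Solving simultaneously gives x_1 = 4, x_2 = 3.

x_1 = 4, x_2 = 3, maximum P = 288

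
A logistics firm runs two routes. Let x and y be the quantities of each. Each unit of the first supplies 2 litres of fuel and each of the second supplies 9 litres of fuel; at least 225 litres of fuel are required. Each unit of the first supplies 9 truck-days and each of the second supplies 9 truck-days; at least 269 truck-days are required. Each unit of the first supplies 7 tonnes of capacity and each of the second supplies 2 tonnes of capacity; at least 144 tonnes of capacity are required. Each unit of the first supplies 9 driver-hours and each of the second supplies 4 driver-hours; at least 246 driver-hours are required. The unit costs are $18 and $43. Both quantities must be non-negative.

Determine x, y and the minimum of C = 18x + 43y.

x = 18, y = 21, minimum C = 1227

Vertices and C = 18x + 43y:
  (0, 72) → C = 3096
  (225/2, 0) → C = 2025
  (18, 21) → C = 1227
  (42/5, 213/5) → C = 1983
The feasible region is unbounded (it extends along (0, 1), (1, 0)), but C strictly increases along every unbounded feasible direction, so there is no improving ray and the minimum is attained at a vertex.

The binding constraints are 2x + 9y = 225 and 9x + 4y = 246.
Solving simultaneously gives x = 18, y = 21.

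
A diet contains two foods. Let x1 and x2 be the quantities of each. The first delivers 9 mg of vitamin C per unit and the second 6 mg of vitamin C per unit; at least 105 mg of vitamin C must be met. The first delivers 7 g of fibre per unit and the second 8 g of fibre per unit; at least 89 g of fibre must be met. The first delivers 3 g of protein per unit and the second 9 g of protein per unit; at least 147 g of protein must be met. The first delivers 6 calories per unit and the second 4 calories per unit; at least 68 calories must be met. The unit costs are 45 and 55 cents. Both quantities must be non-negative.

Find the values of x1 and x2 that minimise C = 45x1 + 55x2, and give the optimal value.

Feasible corners and C = 45x1 + 55x2:
  (0, 35/2) → C = 1925/2
  (49, 0) → C = 2205
  (1, 16) → C = 925
The feasible region is unbounded (it extends along (0, 1), (1, 0)), but C strictly increases along every unbounded feasible direction, so there is no improving ray and the minimum is attained at a vertex.

The binding constraints are 9x1 + 6x2 = 105 and 3x1 + 9x2 = 147.
Solving simultaneously gives x1 = 1, x2 = 16.

x1 = 1, x2 = 16, minimum C = 925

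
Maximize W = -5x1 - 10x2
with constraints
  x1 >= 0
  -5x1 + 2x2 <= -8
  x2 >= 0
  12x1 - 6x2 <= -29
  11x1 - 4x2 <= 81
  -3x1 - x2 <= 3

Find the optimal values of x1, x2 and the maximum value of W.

Corner points and W = -5x1 - 10x2:
  (53/3, 241/6) → W = -490
  (65, 317/2) → W = -1910
  (301/9, 1291/18) → W = -7960/9

At the optimal vertex, -5x1 + 2x2 = -8 and 12x1 - 6x2 = -29.
Solving simultaneously gives x1 = 53/3, x2 = 241/6.

x1 = 53/3, x2 = 241/6, maximum W = -490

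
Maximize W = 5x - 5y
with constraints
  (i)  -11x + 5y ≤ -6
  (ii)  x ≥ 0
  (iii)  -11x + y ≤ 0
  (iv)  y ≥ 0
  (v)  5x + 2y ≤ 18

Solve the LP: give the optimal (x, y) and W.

Extreme points and W = 5x - 5y:
  (6/11, 0) → W = 30/11
  (102/47, 168/47) → W = -330/47
  (18/5, 0) → W = 18

x = 18/5, y = 0, maximum W = 18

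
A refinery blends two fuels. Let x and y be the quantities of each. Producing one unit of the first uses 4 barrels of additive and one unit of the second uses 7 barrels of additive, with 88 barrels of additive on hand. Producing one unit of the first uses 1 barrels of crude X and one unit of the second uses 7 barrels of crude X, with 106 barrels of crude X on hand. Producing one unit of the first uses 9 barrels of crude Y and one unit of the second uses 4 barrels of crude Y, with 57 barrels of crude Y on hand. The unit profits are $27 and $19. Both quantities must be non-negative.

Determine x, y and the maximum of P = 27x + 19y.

x = 1, y = 12, maximum P = 255

Vertices and P = 27x + 19y:
  (0, 0) → P = 0
  (0, 88/7) → P = 1672/7
  (19/3, 0) → P = 171
  (1, 12) → P = 255

The optimum lies where 4x + 7y = 88 and 9x + 4y = 57.
Solving simultaneously gives x = 1, y = 12.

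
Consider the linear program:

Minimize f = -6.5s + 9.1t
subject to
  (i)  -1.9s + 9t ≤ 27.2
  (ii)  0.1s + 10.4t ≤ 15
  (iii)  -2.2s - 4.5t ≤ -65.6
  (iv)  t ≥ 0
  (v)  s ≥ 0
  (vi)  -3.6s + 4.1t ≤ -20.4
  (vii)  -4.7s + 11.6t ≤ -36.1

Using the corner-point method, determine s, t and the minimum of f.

Extreme points and f = -6.5s + 9.1t:
  (61474/2243, 2644/2243) → f = -1877603/11215
  (150, 0) → f = -975
  (328/11, 0) → f = -2132/11

At the optimal vertex, 0.1s + 10.4t = 15 and t = 0.
Solving simultaneously gives s = 150, t = 0.

s = 150, t = 0, minimum f = -975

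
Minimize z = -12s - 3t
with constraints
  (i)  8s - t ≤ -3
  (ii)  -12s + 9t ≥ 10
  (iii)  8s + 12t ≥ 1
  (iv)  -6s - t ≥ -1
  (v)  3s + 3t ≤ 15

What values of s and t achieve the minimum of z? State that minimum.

Feasible corners and z = -12s - 3t:
  (-17/60, 11/15) → z = 6/5
  (-1/7, 13/7) → z = -27/7
  (-37/72, 23/54) → z = 44/9
  (-4/5, 29/5) → z = -39/5
The feasible region is unbounded (it extends along (-1, 1), (-3, 2)), but z strictly increases along every unbounded feasible direction, so there is no improving ray and the minimum is attained at a vertex.

s = -4/5, t = 29/5, minimum z = -39/5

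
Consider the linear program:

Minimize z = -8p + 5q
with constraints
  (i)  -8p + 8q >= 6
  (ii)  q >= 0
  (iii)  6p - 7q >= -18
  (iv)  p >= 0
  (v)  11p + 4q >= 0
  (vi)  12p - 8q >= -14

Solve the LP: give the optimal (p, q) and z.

p = 51/4, q = 27/2, minimum z = -69/2

Corner points and z = -8p + 5q:
  (51/4, 27/2) → z = -69/2
  (0, 3/4) → z = 15/4
  (23/18, 11/3) → z = 73/9
  (0, 7/4) → z = 35/4

The binding constraints are -8p + 8q = 6 and 6p - 7q = -18.
Solving simultaneously gives p = 51/4, q = 27/2.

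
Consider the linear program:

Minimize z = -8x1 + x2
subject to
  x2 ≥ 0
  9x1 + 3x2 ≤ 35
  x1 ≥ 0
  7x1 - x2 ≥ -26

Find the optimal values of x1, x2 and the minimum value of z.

Extreme points and z = -8x1 + x2:
  (35/9, 0) → z = -280/9
  (0, 0) → z = 0
  (0, 35/3) → z = 35/3

At the optimal vertex, x2 = 0 and 9x1 + 3x2 = 35.
Solving simultaneously gives x1 = 35/9, x2 = 0.

x1 = 35/9, x2 = 0, minimum z = -280/9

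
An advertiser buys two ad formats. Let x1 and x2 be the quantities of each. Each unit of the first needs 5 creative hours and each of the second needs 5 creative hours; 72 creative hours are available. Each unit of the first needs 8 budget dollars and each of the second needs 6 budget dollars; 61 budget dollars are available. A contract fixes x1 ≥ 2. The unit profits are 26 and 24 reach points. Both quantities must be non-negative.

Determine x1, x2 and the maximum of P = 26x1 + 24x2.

Vertices and P = 26x1 + 24x2:
  (61/8, 0) → P = 793/4
  (2, 0) → P = 52
  (2, 15/2) → P = 232

The optimum lies where 8x1 + 6x2 = 61 and x1 = 2.
Solving simultaneously gives x1 = 2, x2 = 15/2.

x1 = 2, x2 = 15/2, maximum P = 232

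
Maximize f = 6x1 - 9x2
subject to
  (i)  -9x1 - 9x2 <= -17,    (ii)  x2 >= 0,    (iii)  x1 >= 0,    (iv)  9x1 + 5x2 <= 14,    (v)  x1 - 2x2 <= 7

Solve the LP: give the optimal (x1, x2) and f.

x1 = 41/36, x2 = 3/4, maximum f = 1/12

Feasible corners and f = 6x1 - 9x2:
  (0, 17/9) → f = -17
  (41/36, 3/4) → f = 1/12
  (0, 14/5) → f = -126/5

The optimum lies where -9x1 - 9x2 = -17 and 9x1 + 5x2 = 14.
Solving simultaneously gives x1 = 41/36, x2 = 3/4.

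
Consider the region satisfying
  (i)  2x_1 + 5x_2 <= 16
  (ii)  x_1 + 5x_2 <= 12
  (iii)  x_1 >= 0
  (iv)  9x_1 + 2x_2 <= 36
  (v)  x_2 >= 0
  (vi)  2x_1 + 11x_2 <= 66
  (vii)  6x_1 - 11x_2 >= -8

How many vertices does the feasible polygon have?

5

The feasible vertices (each the meet of two boundaries and inside every other half-plane) are:
  (156/43, 72/43)
  (92/41, 80/41)
  (0, 0)
  (0, 8/11)
  (4, 0)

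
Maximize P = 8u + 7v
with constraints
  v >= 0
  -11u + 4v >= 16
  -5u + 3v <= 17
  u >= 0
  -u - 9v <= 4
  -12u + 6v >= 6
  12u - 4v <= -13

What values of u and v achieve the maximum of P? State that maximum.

u = 20/13, v = 107/13, maximum P = 909/13

Corner points and P = 8u + 7v:
  (20/13, 107/13) → P = 909/13
  (0, 4) → P = 28
  (0, 17/3) → P = 119/3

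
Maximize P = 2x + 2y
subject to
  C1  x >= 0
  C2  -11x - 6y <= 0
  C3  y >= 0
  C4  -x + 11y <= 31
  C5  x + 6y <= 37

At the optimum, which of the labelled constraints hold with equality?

Extreme points and P = 2x + 2y:
  (0, 0) → P = 0
  (0, 31/11) → P = 62/11
  (37, 0) → P = 74
  (13, 4) → P = 34

The maximum is at (37, 0). Substituting into each constraint, equality holds for C3 and C5; the remaining constraints have slack.

C3 and C5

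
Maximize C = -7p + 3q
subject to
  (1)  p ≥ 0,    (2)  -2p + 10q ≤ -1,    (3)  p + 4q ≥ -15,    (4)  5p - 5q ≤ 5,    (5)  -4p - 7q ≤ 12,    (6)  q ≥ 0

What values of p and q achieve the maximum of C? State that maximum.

At the optimal vertex, -2p + 10q = -1 and q = 0.
Solving simultaneously gives p = 1/2, q = 0.

p = 1/2, q = 0, maximum C = -7/2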